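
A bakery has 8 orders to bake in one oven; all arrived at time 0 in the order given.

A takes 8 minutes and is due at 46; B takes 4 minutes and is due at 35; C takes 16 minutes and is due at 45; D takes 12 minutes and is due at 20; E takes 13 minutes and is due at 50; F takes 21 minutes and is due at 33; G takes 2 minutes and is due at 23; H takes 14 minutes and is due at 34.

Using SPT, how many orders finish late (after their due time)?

4

SPT (increasing processing time): G B A D E H C F.
G: 0→2, due 23, tardiness 0
B: 2→6, due 35, tardiness 0
A: 6→14, due 46, tardiness 0
D: 14→26, due 20, tardiness 6
E: 26→39, due 50, tardiness 0
H: 39→53, due 34, tardiness 19
C: 53→69, due 45, tardiness 24
F: 69→90, due 33, tardiness 57
Late orders: 4.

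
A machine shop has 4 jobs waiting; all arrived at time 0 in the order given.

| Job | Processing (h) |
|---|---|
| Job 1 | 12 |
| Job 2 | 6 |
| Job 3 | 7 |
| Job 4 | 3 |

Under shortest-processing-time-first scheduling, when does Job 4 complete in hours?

3

SPT (increasing processing time): Job 4 Job 2 Job 3 Job 1.
Job 4: 0→3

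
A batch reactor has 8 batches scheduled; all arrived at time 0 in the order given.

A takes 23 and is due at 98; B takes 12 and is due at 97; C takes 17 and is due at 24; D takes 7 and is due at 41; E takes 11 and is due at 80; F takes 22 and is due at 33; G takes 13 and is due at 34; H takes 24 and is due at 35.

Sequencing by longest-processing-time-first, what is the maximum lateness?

88

LPT (decreasing processing time): H A F C G B E D.
H: 0→24, due 35, lateness -11
A: 24→47, due 98, lateness -51
F: 47→69, due 33, lateness 36
C: 69→86, due 24, lateness 62
G: 86→99, due 34, lateness 65
B: 99→111, due 97, lateness 14
E: 111→122, due 80, lateness 42
D: 122→129, due 41, lateness 88
Maximum = 88.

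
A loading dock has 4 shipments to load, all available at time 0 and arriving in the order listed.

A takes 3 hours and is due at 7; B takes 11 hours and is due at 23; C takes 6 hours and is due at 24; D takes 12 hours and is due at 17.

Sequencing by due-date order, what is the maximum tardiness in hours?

EDD (increasing due date): A D B C.
A: 0→3, due 7, tardiness 0
D: 3→15, due 17, tardiness 0
B: 15→26, due 23, tardiness 3
C: 26→32, due 24, tardiness 8
Maximum = 8.

8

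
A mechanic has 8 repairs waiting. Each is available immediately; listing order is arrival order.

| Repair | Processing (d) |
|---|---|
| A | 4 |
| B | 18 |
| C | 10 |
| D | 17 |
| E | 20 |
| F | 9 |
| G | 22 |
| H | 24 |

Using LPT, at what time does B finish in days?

LPT (decreasing processing time): H G E B D C F A.
H: 0→24
G: 24→46
E: 46→66
B: 66→84

84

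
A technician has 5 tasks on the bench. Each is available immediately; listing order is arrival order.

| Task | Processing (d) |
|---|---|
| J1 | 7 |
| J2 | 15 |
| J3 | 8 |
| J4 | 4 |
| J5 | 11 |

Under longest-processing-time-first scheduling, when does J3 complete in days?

LPT (decreasing processing time): J2 J5 J3 J1 J4.
J2: 0→15
J5: 15→26
J3: 26→34

34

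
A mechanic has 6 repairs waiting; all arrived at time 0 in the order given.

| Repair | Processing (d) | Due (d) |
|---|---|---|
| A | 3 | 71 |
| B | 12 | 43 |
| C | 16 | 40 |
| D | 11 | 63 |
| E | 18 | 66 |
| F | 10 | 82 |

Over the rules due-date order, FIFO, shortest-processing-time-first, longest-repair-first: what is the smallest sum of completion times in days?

198

EDD (increasing due date): C B D E A F.
C: 0→16
B: 16→28
D: 28→39
E: 39→57
A: 57→60
F: 60→70
Sum = 16+28+39+57+60+70 = 270.
FIFO (arrival order): A B C D E F.
A: 0→3
B: 3→15
C: 15→31
D: 31→42
E: 42→60
F: 60→70
Sum = 3+15+31+42+60+70 = 221.
SPT (increasing processing time): A F D B C E.
A: 0→3
F: 3→13
D: 13→24
B: 24→36
C: 36→52
E: 52→70
Sum = 3+13+24+36+52+70 = 198.
LPT (decreasing processing time): E C B D F A.
E: 0→18
C: 18→34
B: 34→46
D: 46→57
F: 57→67
A: 67→70
Sum = 18+34+46+57+67+70 = 292.
EDD 270, FIFO 221, SPT 198, LPT 292 → minimum 198.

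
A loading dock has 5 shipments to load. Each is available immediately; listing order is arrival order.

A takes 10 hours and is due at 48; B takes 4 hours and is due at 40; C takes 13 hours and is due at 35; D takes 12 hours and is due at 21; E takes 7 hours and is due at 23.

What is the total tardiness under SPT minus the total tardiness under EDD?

SPT (increasing processing time): B E A D C.
B: 0→4, due 40, tardiness 0
E: 4→11, due 23, tardiness 0
A: 11→21, due 48, tardiness 0
D: 21→33, due 21, tardiness 12
C: 33→46, due 35, tardiness 11
Sum = 0+0+0+12+11 = 23.
EDD (increasing due date): D E C B A.
D: 0→12, due 21, tardiness 0
E: 12→19, due 23, tardiness 0
C: 19→32, due 35, tardiness 0
B: 32→36, due 40, tardiness 0
A: 36→46, due 48, tardiness 0
Sum = 0+0+0+0+0 = 0.
Difference = 23 − 0 = 23.

23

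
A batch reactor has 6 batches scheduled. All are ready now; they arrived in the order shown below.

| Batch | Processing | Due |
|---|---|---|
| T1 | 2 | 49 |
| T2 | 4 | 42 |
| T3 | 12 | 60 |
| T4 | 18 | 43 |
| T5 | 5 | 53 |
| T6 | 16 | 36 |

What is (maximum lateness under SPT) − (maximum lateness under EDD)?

SPT (increasing processing time): T1 T2 T5 T3 T6 T4.
T1: 0→2, due 49, lateness -47
T2: 2→6, due 42, lateness -36
T5: 6→11, due 53, lateness -42
T3: 11→23, due 60, lateness -37
T6: 23→39, due 36, lateness 3
T4: 39→57, due 43, lateness 14
Maximum = 14.
EDD (increasing due date): T6 T2 T4 T1 T5 T3.
T6: 0→16, due 36, lateness -20
T2: 16→20, due 42, lateness -22
T4: 20→38, due 43, lateness -5
T1: 38→40, due 49, lateness -9
T5: 40→45, due 53, lateness -8
T3: 45→57, due 60, lateness -3
Maximum = -3.
Difference = 14 − -3 = 17.

17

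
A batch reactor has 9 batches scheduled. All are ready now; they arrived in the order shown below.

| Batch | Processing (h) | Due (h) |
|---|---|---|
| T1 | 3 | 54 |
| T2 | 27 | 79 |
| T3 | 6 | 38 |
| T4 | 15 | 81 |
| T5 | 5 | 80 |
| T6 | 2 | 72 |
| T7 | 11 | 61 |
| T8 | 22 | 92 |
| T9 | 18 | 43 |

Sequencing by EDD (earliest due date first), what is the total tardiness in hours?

23

EDD (increasing due date): T3 T9 T1 T7 T6 T2 T5 T4 T8.
T3: 0→6, due 38, tardiness 0
T9: 6→24, due 43, tardiness 0
T1: 24→27, due 54, tardiness 0
T7: 27→38, due 61, tardiness 0
T6: 38→40, due 72, tardiness 0
T2: 40→67, due 79, tardiness 0
T5: 67→72, due 80, tardiness 0
T4: 72→87, due 81, tardiness 6
T8: 87→109, due 92, tardiness 17
Sum = 0+0+0+0+0+0+0+6+17 = 23.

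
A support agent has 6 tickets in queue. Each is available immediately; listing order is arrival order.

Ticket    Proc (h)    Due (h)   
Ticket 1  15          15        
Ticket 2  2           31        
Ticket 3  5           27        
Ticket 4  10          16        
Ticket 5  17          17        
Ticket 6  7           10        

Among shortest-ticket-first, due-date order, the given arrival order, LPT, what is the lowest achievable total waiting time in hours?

86

SPT (increasing processing time): Ticket 2 Ticket 3 Ticket 6 Ticket 4 Ticket 1 Ticket 5.
Ticket 2: waits 0, runs 0→2
Ticket 3: waits 2, runs 2→7
Ticket 6: waits 7, runs 7→14
Ticket 4: waits 14, runs 14→24
Ticket 1: waits 24, runs 24→39
Ticket 5: waits 39, runs 39→56
Sum = 0+2+7+14+24+39 = 86.
EDD (increasing due date): Ticket 6 Ticket 1 Ticket 4 Ticket 5 Ticket 3 Ticket 2.
Ticket 6: waits 0, runs 0→7
Ticket 1: waits 7, runs 7→22
Ticket 4: waits 22, runs 22→32
Ticket 5: waits 32, runs 32→49
Ticket 3: waits 49, runs 49→54
Ticket 2: waits 54, runs 54→56
Sum = 0+7+22+32+49+54 = 164.
FIFO (arrival order): Ticket 1 Ticket 2 Ticket 3 Ticket 4 Ticket 5 Ticket 6.
Ticket 1: waits 0, runs 0→15
Ticket 2: waits 15, runs 15→17
Ticket 3: waits 17, runs 17→22
Ticket 4: waits 22, runs 22→32
Ticket 5: waits 32, runs 32→49
Ticket 6: waits 49, runs 49→56
Sum = 0+15+17+22+32+49 = 135.
LPT (decreasing processing time): Ticket 5 Ticket 1 Ticket 4 Ticket 6 Ticket 3 Ticket 2.
Ticket 5: waits 0, runs 0→17
Ticket 1: waits 17, runs 17→32
Ticket 4: waits 32, runs 32→42
Ticket 6: waits 42, runs 42→49
Ticket 3: waits 49, runs 49→54
Ticket 2: waits 54, runs 54→56
Sum = 0+17+32+42+49+54 = 194.
SPT 86, EDD 164, FIFO 135, LPT 194 → minimum 86.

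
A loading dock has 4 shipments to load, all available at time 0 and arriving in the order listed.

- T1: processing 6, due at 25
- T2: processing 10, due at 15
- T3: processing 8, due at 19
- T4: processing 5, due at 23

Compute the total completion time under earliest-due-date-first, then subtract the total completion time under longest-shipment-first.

-1

EDD (increasing due date): T2 T3 T4 T1.
T2: 0→10
T3: 10→18
T4: 18→23
T1: 23→29
Sum = 10+18+23+29 = 80.
LPT (decreasing processing time): T2 T3 T1 T4.
T2: 0→10
T3: 10→18
T1: 18→24
T4: 24→29
Sum = 10+18+24+29 = 81.
Difference = 80 − 81 = -1.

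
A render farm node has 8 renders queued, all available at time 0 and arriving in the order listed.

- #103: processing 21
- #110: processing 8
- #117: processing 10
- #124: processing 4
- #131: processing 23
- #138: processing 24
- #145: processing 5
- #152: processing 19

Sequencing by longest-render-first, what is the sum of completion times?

652

LPT (decreasing processing time): #138 #131 #103 #152 #117 #110 #145 #124.
#138: 0→24
#131: 24→47
#103: 47→68
#152: 68→87
#117: 87→97
#110: 97→105
#145: 105→110
#124: 110→114
Sum = 24+47+68+87+97+105+110+114 = 652.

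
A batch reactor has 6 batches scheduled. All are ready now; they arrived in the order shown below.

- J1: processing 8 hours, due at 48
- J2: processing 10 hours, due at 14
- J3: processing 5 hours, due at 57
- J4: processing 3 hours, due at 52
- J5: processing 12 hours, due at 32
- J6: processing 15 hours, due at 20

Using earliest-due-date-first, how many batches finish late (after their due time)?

2

EDD (increasing due date): J2 J6 J5 J1 J4 J3.
J2: 0→10, due 14, tardiness 0
J6: 10→25, due 20, tardiness 5
J5: 25→37, due 32, tardiness 5
J1: 37→45, due 48, tardiness 0
J4: 45→48, due 52, tardiness 0
J3: 48→53, due 57, tardiness 0
Late batches: 2.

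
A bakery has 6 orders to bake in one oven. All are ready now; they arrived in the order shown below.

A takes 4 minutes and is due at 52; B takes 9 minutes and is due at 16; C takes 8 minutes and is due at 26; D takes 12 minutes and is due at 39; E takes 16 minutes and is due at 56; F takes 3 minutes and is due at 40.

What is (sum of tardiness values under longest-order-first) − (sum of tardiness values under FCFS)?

LPT (decreasing processing time): E D B C A F.
E: 0→16, due 56, tardiness 0
D: 16→28, due 39, tardiness 0
B: 28→37, due 16, tardiness 21
C: 37→45, due 26, tardiness 19
A: 45→49, due 52, tardiness 0
F: 49→52, due 40, tardiness 12
Sum = 0+0+21+19+0+12 = 52.
FIFO (arrival order): A B C D E F.
A: 0→4, due 52, tardiness 0
B: 4→13, due 16, tardiness 0
C: 13→21, due 26, tardiness 0
D: 21→33, due 39, tardiness 0
E: 33→49, due 56, tardiness 0
F: 49→52, due 40, tardiness 12
Sum = 0+0+0+0+0+12 = 12.
Difference = 52 − 12 = 40.

40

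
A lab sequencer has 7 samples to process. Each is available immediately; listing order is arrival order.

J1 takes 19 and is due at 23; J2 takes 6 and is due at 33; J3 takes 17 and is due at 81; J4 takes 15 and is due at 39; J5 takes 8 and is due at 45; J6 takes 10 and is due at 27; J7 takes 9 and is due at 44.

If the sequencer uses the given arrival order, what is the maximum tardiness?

48

FIFO (arrival order): J1 J2 J3 J4 J5 J6 J7.
J1: 0→19, due 23, tardiness 0
J2: 19→25, due 33, tardiness 0
J3: 25→42, due 81, tardiness 0
J4: 42→57, due 39, tardiness 18
J5: 57→65, due 45, tardiness 20
J6: 65→75, due 27, tardiness 48
J7: 75→84, due 44, tardiness 40
Maximum = 48.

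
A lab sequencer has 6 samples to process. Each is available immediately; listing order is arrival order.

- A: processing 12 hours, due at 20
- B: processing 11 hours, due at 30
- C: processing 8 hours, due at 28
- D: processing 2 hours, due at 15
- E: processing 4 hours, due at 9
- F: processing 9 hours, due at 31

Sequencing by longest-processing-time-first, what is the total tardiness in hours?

LPT (decreasing processing time): A B F C E D.
A: 0→12, due 20, tardiness 0
B: 12→23, due 30, tardiness 0
F: 23→32, due 31, tardiness 1
C: 32→40, due 28, tardiness 12
E: 40→44, due 9, tardiness 35
D: 44→46, due 15, tardiness 31
Sum = 0+0+1+12+35+31 = 79.

79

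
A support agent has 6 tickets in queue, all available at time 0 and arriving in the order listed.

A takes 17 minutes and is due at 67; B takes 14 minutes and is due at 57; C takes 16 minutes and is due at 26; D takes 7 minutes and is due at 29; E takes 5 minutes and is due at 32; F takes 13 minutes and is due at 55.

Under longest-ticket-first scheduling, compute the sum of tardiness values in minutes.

LPT (decreasing processing time): A C B F D E.
A: 0→17, due 67, tardiness 0
C: 17→33, due 26, tardiness 7
B: 33→47, due 57, tardiness 0
F: 47→60, due 55, tardiness 5
D: 60→67, due 29, tardiness 38
E: 67→72, due 32, tardiness 40
Sum = 0+7+0+5+38+40 = 90.

90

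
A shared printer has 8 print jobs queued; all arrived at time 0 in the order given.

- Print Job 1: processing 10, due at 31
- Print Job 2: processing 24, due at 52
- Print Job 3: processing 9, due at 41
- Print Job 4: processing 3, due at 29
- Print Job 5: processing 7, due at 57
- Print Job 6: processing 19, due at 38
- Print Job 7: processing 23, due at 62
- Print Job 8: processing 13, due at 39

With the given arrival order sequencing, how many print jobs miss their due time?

FIFO (arrival order): Print Job 1 Print Job 2 Print Job 3 Print Job 4 Print Job 5 Print Job 6 Print Job 7 Print Job 8.
Print Job 1: 0→10, due 31, tardiness 0
Print Job 2: 10→34, due 52, tardiness 0
Print Job 3: 34→43, due 41, tardiness 2
Print Job 4: 43→46, due 29, tardiness 17
Print Job 5: 46→53, due 57, tardiness 0
Print Job 6: 53→72, due 38, tardiness 34
Print Job 7: 72→95, due 62, tardiness 33
Print Job 8: 95→108, due 39, tardiness 69
Late print jobs: 5.

5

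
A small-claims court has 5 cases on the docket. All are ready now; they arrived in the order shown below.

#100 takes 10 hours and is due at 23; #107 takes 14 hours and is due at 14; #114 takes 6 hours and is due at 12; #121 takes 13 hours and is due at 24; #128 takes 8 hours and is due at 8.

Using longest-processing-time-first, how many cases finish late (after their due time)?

LPT (decreasing processing time): #107 #121 #100 #128 #114.
#107: 0→14, due 14, tardiness 0
#121: 14→27, due 24, tardiness 3
#100: 27→37, due 23, tardiness 14
#128: 37→45, due 8, tardiness 37
#114: 45→51, due 12, tardiness 39
Late cases: 4.

4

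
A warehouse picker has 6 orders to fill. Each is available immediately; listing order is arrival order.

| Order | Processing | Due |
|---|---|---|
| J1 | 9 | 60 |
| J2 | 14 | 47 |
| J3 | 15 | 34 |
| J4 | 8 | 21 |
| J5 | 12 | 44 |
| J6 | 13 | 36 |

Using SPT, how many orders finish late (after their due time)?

3

SPT (increasing processing time): J4 J1 J5 J6 J2 J3.
J4: 0→8, due 21, tardiness 0
J1: 8→17, due 60, tardiness 0
J5: 17→29, due 44, tardiness 0
J6: 29→42, due 36, tardiness 6
J2: 42→56, due 47, tardiness 9
J3: 56→71, due 34, tardiness 37
Late orders: 3.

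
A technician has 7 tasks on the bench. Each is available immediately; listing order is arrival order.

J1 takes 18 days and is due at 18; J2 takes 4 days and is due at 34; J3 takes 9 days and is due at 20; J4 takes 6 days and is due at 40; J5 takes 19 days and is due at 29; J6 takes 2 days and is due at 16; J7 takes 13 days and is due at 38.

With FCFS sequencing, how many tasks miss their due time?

4

FIFO (arrival order): J1 J2 J3 J4 J5 J6 J7.
J1: 0→18, due 18, tardiness 0
J2: 18→22, due 34, tardiness 0
J3: 22→31, due 20, tardiness 11
J4: 31→37, due 40, tardiness 0
J5: 37→56, due 29, tardiness 27
J6: 56→58, due 16, tardiness 42
J7: 58→71, due 38, tardiness 33
Late tasks: 4.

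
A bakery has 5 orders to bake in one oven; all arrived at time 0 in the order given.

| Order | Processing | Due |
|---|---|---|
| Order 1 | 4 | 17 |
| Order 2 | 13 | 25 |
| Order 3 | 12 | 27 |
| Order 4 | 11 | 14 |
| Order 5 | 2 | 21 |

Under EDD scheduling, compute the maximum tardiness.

15

EDD (increasing due date): Order 4 Order 1 Order 5 Order 2 Order 3.
Order 4: 0→11, due 14, tardiness 0
Order 1: 11→15, due 17, tardiness 0
Order 5: 15→17, due 21, tardiness 0
Order 2: 17→30, due 25, tardiness 5
Order 3: 30→42, due 27, tardiness 15
Maximum = 15.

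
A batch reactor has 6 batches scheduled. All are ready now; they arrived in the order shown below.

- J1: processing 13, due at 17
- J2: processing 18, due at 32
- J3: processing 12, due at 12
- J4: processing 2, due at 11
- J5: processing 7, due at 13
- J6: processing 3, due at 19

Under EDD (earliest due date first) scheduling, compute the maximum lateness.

EDD (increasing due date): J4 J3 J5 J1 J6 J2.
J4: 0→2, due 11, lateness -9
J3: 2→14, due 12, lateness 2
J5: 14→21, due 13, lateness 8
J1: 21→34, due 17, lateness 17
J6: 34→37, due 19, lateness 18
J2: 37→55, due 32, lateness 23
Maximum = 23.

23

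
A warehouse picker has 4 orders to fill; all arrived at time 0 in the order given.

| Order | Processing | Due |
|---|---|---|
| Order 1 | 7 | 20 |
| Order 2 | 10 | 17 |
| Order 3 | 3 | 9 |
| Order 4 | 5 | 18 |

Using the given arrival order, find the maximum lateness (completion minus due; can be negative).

11

FIFO (arrival order): Order 1 Order 2 Order 3 Order 4.
Order 1: 0→7, due 20, lateness -13
Order 2: 7→17, due 17, lateness 0
Order 3: 17→20, due 9, lateness 11
Order 4: 20→25, due 18, lateness 7
Maximum = 11.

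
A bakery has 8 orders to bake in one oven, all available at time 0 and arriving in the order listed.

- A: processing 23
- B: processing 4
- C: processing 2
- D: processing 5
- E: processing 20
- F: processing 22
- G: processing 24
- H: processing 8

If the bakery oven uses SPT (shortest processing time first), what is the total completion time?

330

SPT (increasing processing time): C B D H E F A G.
C: 0→2
B: 2→6
D: 6→11
H: 11→19
E: 19→39
F: 39→61
A: 61→84
G: 84→108
Sum = 2+6+11+19+39+61+84+108 = 330.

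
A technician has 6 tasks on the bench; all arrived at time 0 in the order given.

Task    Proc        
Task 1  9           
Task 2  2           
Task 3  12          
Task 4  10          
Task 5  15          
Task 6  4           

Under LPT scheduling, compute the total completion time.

227

LPT (decreasing processing time): Task 5 Task 3 Task 4 Task 1 Task 6 Task 2.
Task 5: 0→15
Task 3: 15→27
Task 4: 27→37
Task 1: 37→46
Task 6: 46→50
Task 2: 50→52
Sum = 15+27+37+46+50+52 = 227.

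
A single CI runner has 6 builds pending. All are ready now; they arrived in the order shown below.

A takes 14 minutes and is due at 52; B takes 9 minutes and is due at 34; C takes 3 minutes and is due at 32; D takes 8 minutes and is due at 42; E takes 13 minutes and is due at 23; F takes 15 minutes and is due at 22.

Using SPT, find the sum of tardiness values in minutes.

SPT (increasing processing time): C D B E A F.
C: 0→3, due 32, tardiness 0
D: 3→11, due 42, tardiness 0
B: 11→20, due 34, tardiness 0
E: 20→33, due 23, tardiness 10
A: 33→47, due 52, tardiness 0
F: 47→62, due 22, tardiness 40
Sum = 0+0+0+10+0+40 = 50.

50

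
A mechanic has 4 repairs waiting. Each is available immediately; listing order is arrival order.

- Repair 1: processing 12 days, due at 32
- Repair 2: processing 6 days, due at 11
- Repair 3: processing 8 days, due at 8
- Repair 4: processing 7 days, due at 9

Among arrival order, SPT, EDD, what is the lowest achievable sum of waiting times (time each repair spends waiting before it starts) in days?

40

FIFO (arrival order): Repair 1 Repair 2 Repair 3 Repair 4.
Repair 1: waits 0, runs 0→12
Repair 2: waits 12, runs 12→18
Repair 3: waits 18, runs 18→26
Repair 4: waits 26, runs 26→33
Sum = 0+12+18+26 = 56.
SPT (increasing processing time): Repair 2 Repair 4 Repair 3 Repair 1.
Repair 2: waits 0, runs 0→6
Repair 4: waits 6, runs 6→13
Repair 3: waits 13, runs 13→21
Repair 1: waits 21, runs 21→33
Sum = 0+6+13+21 = 40.
EDD (increasing due date): Repair 3 Repair 4 Repair 2 Repair 1.
Repair 3: waits 0, runs 0→8
Repair 4: waits 8, runs 8→15
Repair 2: waits 15, runs 15→21
Repair 1: waits 21, runs 21→33
Sum = 0+8+15+21 = 44.
FIFO 56, SPT 40, EDD 44 → minimum 40.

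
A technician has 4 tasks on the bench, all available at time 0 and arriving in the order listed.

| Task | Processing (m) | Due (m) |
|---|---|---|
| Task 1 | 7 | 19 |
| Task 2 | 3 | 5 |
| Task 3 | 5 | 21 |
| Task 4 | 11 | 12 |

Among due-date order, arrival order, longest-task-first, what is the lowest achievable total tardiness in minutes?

9

EDD (increasing due date): Task 2 Task 4 Task 1 Task 3.
Task 2: 0→3, due 5, tardiness 0
Task 4: 3→14, due 12, tardiness 2
Task 1: 14→21, due 19, tardiness 2
Task 3: 21→26, due 21, tardiness 5
Sum = 0+2+2+5 = 9.
FIFO (arrival order): Task 1 Task 2 Task 3 Task 4.
Task 1: 0→7, due 19, tardiness 0
Task 2: 7→10, due 5, tardiness 5
Task 3: 10→15, due 21, tardiness 0
Task 4: 15→26, due 12, tardiness 14
Sum = 0+5+0+14 = 19.
LPT (decreasing processing time): Task 4 Task 1 Task 3 Task 2.
Task 4: 0→11, due 12, tardiness 0
Task 1: 11→18, due 19, tardiness 0
Task 3: 18→23, due 21, tardiness 2
Task 2: 23→26, due 5, tardiness 21
Sum = 0+0+2+21 = 23.
EDD 9, FIFO 19, LPT 23 → minimum 9.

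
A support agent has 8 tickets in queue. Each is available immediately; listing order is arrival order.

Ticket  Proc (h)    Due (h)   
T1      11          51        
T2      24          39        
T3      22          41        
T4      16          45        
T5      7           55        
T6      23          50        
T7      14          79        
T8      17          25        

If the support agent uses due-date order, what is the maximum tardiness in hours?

65

EDD (increasing due date): T8 T2 T3 T4 T6 T1 T5 T7.
T8: 0→17, due 25, tardiness 0
T2: 17→41, due 39, tardiness 2
T3: 41→63, due 41, tardiness 22
T4: 63→79, due 45, tardiness 34
T6: 79→102, due 50, tardiness 52
T1: 102→113, due 51, tardiness 62
T5: 113→120, due 55, tardiness 65
T7: 120→134, due 79, tardiness 55
Maximum = 65.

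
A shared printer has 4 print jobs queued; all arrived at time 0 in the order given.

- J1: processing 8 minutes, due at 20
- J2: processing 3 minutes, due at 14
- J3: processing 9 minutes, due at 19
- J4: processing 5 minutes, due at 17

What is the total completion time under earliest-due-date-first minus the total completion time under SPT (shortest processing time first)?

EDD (increasing due date): J2 J4 J3 J1.
J2: 0→3
J4: 3→8
J3: 8→17
J1: 17→25
Sum = 3+8+17+25 = 53.
SPT (increasing processing time): J2 J4 J1 J3.
J2: 0→3
J4: 3→8
J1: 8→16
J3: 16→25
Sum = 3+8+16+25 = 52.
Difference = 53 − 52 = 1.

1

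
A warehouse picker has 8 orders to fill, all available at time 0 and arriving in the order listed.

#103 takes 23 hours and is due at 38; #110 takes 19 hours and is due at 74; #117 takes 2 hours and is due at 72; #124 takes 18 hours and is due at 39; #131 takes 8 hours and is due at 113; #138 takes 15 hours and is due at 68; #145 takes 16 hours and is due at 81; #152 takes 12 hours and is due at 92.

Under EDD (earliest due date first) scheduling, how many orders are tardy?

4

EDD (increasing due date): #103 #124 #138 #117 #110 #145 #152 #131.
#103: 0→23, due 38, tardiness 0
#124: 23→41, due 39, tardiness 2
#138: 41→56, due 68, tardiness 0
#117: 56→58, due 72, tardiness 0
#110: 58→77, due 74, tardiness 3
#145: 77→93, due 81, tardiness 12
#152: 93→105, due 92, tardiness 13
#131: 105→113, due 113, tardiness 0
Late orders: 4.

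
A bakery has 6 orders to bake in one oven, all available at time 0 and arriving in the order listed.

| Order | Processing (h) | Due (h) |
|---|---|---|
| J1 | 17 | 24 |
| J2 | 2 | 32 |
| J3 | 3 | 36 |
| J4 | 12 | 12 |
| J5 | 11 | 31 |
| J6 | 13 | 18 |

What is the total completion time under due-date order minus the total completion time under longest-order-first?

EDD (increasing due date): J4 J6 J1 J5 J2 J3.
J4: 0→12
J6: 12→25
J1: 25→42
J5: 42→53
J2: 53→55
J3: 55→58
Sum = 12+25+42+53+55+58 = 245.
LPT (decreasing processing time): J1 J6 J4 J5 J3 J2.
J1: 0→17
J6: 17→30
J4: 30→42
J5: 42→53
J3: 53→56
J2: 56→58
Sum = 17+30+42+53+56+58 = 256.
Difference = 245 − 256 = -11.

-11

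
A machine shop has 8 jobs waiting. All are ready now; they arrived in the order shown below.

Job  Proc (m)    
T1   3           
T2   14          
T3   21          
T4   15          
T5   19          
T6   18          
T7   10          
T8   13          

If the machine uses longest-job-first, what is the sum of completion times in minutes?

LPT (decreasing processing time): T3 T5 T6 T4 T2 T8 T7 T1.
T3: 0→21
T5: 21→40
T6: 40→58
T4: 58→73
T2: 73→87
T8: 87→100
T7: 100→110
T1: 110→113
Sum = 21+40+58+73+87+100+110+113 = 602.

602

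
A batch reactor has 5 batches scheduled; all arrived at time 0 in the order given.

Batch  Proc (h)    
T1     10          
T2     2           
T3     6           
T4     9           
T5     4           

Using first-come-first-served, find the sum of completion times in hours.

98

FIFO (arrival order): T1 T2 T3 T4 T5.
T1: 0→10
T2: 10→12
T3: 12→18
T4: 18→27
T5: 27→31
Sum = 10+12+18+27+31 = 98.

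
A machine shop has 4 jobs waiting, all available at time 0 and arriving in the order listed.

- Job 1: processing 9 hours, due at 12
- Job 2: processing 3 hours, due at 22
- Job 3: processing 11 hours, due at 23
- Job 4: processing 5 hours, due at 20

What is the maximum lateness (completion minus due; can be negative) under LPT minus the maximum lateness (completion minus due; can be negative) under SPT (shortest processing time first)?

3

LPT (decreasing processing time): Job 3 Job 1 Job 4 Job 2.
Job 3: 0→11, due 23, lateness -12
Job 1: 11→20, due 12, lateness 8
Job 4: 20→25, due 20, lateness 5
Job 2: 25→28, due 22, lateness 6
Maximum = 8.
SPT (increasing processing time): Job 2 Job 4 Job 1 Job 3.
Job 2: 0→3, due 22, lateness -19
Job 4: 3→8, due 20, lateness -12
Job 1: 8→17, due 12, lateness 5
Job 3: 17→28, due 23, lateness 5
Maximum = 5.
Difference = 8 − 5 = 3.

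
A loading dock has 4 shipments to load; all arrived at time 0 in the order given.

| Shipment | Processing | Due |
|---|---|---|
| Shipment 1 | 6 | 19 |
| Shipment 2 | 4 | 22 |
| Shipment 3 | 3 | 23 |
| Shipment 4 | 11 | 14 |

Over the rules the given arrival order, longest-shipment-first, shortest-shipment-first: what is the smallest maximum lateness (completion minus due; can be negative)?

1

FIFO (arrival order): Shipment 1 Shipment 2 Shipment 3 Shipment 4.
Shipment 1: 0→6, due 19, lateness -13
Shipment 2: 6→10, due 22, lateness -12
Shipment 3: 10→13, due 23, lateness -10
Shipment 4: 13→24, due 14, lateness 10
Maximum = 10.
LPT (decreasing processing time): Shipment 4 Shipment 1 Shipment 2 Shipment 3.
Shipment 4: 0→11, due 14, lateness -3
Shipment 1: 11→17, due 19, lateness -2
Shipment 2: 17→21, due 22, lateness -1
Shipment 3: 21→24, due 23, lateness 1
Maximum = 1.
SPT (increasing processing time): Shipment 3 Shipment 2 Shipment 1 Shipment 4.
Shipment 3: 0→3, due 23, lateness -20
Shipment 2: 3→7, due 22, lateness -15
Shipment 1: 7→13, due 19, lateness -6
Shipment 4: 13→24, due 14, lateness 10
Maximum = 10.
FIFO 10, LPT 1, SPT 10 → minimum 1.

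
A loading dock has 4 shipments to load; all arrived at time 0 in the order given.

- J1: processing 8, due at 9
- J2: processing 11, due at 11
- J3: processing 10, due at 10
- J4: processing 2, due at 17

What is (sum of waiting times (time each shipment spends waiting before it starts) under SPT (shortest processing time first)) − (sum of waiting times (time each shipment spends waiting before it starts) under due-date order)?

-23

SPT (increasing processing time): J4 J1 J3 J2.
J4: waits 0, runs 0→2
J1: waits 2, runs 2→10
J3: waits 10, runs 10→20
J2: waits 20, runs 20→31
Sum = 0+2+10+20 = 32.
EDD (increasing due date): J1 J3 J2 J4.
J1: waits 0, runs 0→8
J3: waits 8, runs 8→18
J2: waits 18, runs 18→29
J4: waits 29, runs 29→31
Sum = 0+8+18+29 = 55.
Difference = 32 − 55 = -23.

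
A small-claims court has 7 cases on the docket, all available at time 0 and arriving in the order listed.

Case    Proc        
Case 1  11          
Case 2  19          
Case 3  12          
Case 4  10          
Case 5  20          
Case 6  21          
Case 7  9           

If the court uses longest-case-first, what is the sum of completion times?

472

LPT (decreasing processing time): Case 6 Case 5 Case 2 Case 3 Case 1 Case 4 Case 7.
Case 6: 0→21
Case 5: 21→41
Case 2: 41→60
Case 3: 60→72
Case 1: 72→83
Case 4: 83→93
Case 7: 93→102
Sum = 21+41+60+72+83+93+102 = 472.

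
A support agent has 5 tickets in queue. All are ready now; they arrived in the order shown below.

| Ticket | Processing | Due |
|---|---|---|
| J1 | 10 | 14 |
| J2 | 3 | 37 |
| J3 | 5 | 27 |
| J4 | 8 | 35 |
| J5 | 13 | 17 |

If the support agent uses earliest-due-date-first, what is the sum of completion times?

136

EDD (increasing due date): J1 J5 J3 J4 J2.
J1: 0→10
J5: 10→23
J3: 23→28
J4: 28→36
J2: 36→39
Sum = 10+23+28+36+39 = 136.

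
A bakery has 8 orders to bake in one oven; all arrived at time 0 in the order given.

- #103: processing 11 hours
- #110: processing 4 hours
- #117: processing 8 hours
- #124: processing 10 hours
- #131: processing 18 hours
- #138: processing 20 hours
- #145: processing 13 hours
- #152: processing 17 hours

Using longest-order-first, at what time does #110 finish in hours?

LPT (decreasing processing time): #138 #131 #152 #145 #103 #124 #117 #110.
#138: 0→20
#131: 20→38
#152: 38→55
#145: 55→68
#103: 68→79
#124: 79→89
#117: 89→97
#110: 97→101

101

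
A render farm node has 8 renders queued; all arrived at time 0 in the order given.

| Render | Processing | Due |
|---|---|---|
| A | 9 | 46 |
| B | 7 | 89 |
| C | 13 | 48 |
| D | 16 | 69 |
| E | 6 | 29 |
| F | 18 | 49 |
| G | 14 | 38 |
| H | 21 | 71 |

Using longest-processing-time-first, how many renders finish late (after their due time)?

5

LPT (decreasing processing time): H F D G C A B E.
H: 0→21, due 71, tardiness 0
F: 21→39, due 49, tardiness 0
D: 39→55, due 69, tardiness 0
G: 55→69, due 38, tardiness 31
C: 69→82, due 48, tardiness 34
A: 82→91, due 46, tardiness 45
B: 91→98, due 89, tardiness 9
E: 98→104, due 29, tardiness 75
Late renders: 5.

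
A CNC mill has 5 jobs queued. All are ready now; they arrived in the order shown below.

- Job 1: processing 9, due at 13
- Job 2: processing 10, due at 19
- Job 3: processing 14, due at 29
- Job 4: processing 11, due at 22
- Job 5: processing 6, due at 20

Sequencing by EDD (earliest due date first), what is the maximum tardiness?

21

EDD (increasing due date): Job 1 Job 2 Job 5 Job 4 Job 3.
Job 1: 0→9, due 13, tardiness 0
Job 2: 9→19, due 19, tardiness 0
Job 5: 19→25, due 20, tardiness 5
Job 4: 25→36, due 22, tardiness 14
Job 3: 36→50, due 29, tardiness 21
Maximum = 21.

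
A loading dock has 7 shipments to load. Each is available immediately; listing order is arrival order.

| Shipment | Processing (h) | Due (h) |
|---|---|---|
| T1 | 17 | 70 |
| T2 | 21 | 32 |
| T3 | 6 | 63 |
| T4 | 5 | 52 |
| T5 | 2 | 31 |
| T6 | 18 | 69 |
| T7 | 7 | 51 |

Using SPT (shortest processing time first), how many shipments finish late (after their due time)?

SPT (increasing processing time): T5 T4 T3 T7 T1 T6 T2.
T5: 0→2, due 31, tardiness 0
T4: 2→7, due 52, tardiness 0
T3: 7→13, due 63, tardiness 0
T7: 13→20, due 51, tardiness 0
T1: 20→37, due 70, tardiness 0
T6: 37→55, due 69, tardiness 0
T2: 55→76, due 32, tardiness 44
Late shipments: 1.

1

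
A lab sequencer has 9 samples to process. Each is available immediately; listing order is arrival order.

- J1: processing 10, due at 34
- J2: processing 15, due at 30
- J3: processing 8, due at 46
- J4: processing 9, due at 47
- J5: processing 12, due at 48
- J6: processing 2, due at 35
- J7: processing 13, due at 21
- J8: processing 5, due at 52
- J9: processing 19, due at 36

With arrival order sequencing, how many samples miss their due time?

FIFO (arrival order): J1 J2 J3 J4 J5 J6 J7 J8 J9.
J1: 0→10, due 34, tardiness 0
J2: 10→25, due 30, tardiness 0
J3: 25→33, due 46, tardiness 0
J4: 33→42, due 47, tardiness 0
J5: 42→54, due 48, tardiness 6
J6: 54→56, due 35, tardiness 21
J7: 56→69, due 21, tardiness 48
J8: 69→74, due 52, tardiness 22
J9: 74→93, due 36, tardiness 57
Late samples: 5.

5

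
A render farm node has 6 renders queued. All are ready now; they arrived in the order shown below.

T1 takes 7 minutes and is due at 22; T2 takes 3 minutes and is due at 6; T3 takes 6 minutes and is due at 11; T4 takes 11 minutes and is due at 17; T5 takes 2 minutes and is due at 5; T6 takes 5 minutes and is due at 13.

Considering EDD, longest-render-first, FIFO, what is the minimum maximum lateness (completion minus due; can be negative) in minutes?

EDD (increasing due date): T5 T2 T3 T6 T4 T1.
T5: 0→2, due 5, lateness -3
T2: 2→5, due 6, lateness -1
T3: 5→11, due 11, lateness 0
T6: 11→16, due 13, lateness 3
T4: 16→27, due 17, lateness 10
T1: 27→34, due 22, lateness 12
Maximum = 12.
LPT (decreasing processing time): T4 T1 T3 T6 T2 T5.
T4: 0→11, due 17, lateness -6
T1: 11→18, due 22, lateness -4
T3: 18→24, due 11, lateness 13
T6: 24→29, due 13, lateness 16
T2: 29→32, due 6, lateness 26
T5: 32→34, due 5, lateness 29
Maximum = 29.
FIFO (arrival order): T1 T2 T3 T4 T5 T6.
T1: 0→7, due 22, lateness -15
T2: 7→10, due 6, lateness 4
T3: 10→16, due 11, lateness 5
T4: 16→27, due 17, lateness 10
T5: 27→29, due 5, lateness 24
T6: 29→34, due 13, lateness 21
Maximum = 24.
EDD 12, LPT 29, FIFO 24 → minimum 12.

12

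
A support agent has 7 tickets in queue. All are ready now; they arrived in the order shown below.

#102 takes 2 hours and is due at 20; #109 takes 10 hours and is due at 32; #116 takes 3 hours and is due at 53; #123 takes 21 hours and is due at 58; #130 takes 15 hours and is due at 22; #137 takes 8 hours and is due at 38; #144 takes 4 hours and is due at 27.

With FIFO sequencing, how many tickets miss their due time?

3

FIFO (arrival order): #102 #109 #116 #123 #130 #137 #144.
#102: 0→2, due 20, tardiness 0
#109: 2→12, due 32, tardiness 0
#116: 12→15, due 53, tardiness 0
#123: 15→36, due 58, tardiness 0
#130: 36→51, due 22, tardiness 29
#137: 51→59, due 38, tardiness 21
#144: 59→63, due 27, tardiness 36
Late tickets: 3.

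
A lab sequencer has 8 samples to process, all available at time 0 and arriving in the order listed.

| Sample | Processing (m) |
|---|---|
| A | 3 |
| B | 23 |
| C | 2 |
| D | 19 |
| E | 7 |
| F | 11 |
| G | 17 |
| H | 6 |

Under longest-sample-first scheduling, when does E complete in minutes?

LPT (decreasing processing time): B D G F E H A C.
B: 0→23
D: 23→42
G: 42→59
F: 59→70
E: 70→77

77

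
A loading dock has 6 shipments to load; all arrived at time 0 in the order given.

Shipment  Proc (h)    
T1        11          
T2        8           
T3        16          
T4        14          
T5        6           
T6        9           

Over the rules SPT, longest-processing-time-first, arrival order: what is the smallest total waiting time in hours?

SPT (increasing processing time): T5 T2 T6 T1 T4 T3.
T5: waits 0, runs 0→6
T2: waits 6, runs 6→14
T6: waits 14, runs 14→23
T1: waits 23, runs 23→34
T4: waits 34, runs 34→48
T3: waits 48, runs 48→64
Sum = 0+6+14+23+34+48 = 125.
LPT (decreasing processing time): T3 T4 T1 T6 T2 T5.
T3: waits 0, runs 0→16
T4: waits 16, runs 16→30
T1: waits 30, runs 30→41
T6: waits 41, runs 41→50
T2: waits 50, runs 50→58
T5: waits 58, runs 58→64
Sum = 0+16+30+41+50+58 = 195.
FIFO (arrival order): T1 T2 T3 T4 T5 T6.
T1: waits 0, runs 0→11
T2: waits 11, runs 11→19
T3: waits 19, runs 19→35
T4: waits 35, runs 35→49
T5: waits 49, runs 49→55
T6: waits 55, runs 55→64
Sum = 0+11+19+35+49+55 = 169.
SPT 125, LPT 195, FIFO 169 → minimum 125.

125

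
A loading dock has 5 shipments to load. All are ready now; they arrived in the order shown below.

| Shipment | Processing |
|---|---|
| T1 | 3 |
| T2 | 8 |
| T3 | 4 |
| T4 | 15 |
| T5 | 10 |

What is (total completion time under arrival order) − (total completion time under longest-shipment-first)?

FIFO (arrival order): T1 T2 T3 T4 T5.
T1: 0→3
T2: 3→11
T3: 11→15
T4: 15→30
T5: 30→40
Sum = 3+11+15+30+40 = 99.
LPT (decreasing processing time): T4 T5 T2 T3 T1.
T4: 0→15
T5: 15→25
T2: 25→33
T3: 33→37
T1: 37→40
Sum = 15+25+33+37+40 = 150.
Difference = 99 − 150 = -51.

-51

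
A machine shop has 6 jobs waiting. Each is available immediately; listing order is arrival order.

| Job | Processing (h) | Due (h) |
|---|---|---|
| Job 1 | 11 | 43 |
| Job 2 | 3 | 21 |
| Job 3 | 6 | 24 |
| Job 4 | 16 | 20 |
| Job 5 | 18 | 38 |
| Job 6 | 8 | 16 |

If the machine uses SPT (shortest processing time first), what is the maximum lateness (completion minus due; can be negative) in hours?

SPT (increasing processing time): Job 2 Job 3 Job 6 Job 1 Job 4 Job 5.
Job 2: 0→3, due 21, lateness -18
Job 3: 3→9, due 24, lateness -15
Job 6: 9→17, due 16, lateness 1
Job 1: 17→28, due 43, lateness -15
Job 4: 28→44, due 20, lateness 24
Job 5: 44→62, due 38, lateness 24
Maximum = 24.

24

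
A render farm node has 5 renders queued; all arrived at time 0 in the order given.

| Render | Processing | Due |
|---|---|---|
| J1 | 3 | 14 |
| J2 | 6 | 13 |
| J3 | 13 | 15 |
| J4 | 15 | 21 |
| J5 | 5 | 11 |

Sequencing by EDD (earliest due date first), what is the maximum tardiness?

EDD (increasing due date): J5 J2 J1 J3 J4.
J5: 0→5, due 11, tardiness 0
J2: 5→11, due 13, tardiness 0
J1: 11→14, due 14, tardiness 0
J3: 14→27, due 15, tardiness 12
J4: 27→42, due 21, tardiness 21
Maximum = 21.

21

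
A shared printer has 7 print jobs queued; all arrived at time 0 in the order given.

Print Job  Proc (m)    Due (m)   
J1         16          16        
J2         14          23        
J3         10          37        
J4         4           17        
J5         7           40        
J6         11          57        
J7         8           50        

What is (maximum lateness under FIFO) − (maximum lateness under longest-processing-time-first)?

FIFO (arrival order): J1 J2 J3 J4 J5 J6 J7.
J1: 0→16, due 16, lateness 0
J2: 16→30, due 23, lateness 7
J3: 30→40, due 37, lateness 3
J4: 40→44, due 17, lateness 27
J5: 44→51, due 40, lateness 11
J6: 51→62, due 57, lateness 5
J7: 62→70, due 50, lateness 20
Maximum = 27.
LPT (decreasing processing time): J1 J2 J6 J3 J7 J5 J4.
J1: 0→16, due 16, lateness 0
J2: 16→30, due 23, lateness 7
J6: 30→41, due 57, lateness -16
J3: 41→51, due 37, lateness 14
J7: 51→59, due 50, lateness 9
J5: 59→66, due 40, lateness 26
J4: 66→70, due 17, lateness 53
Maximum = 53.
Difference = 27 − 53 = -26.

-26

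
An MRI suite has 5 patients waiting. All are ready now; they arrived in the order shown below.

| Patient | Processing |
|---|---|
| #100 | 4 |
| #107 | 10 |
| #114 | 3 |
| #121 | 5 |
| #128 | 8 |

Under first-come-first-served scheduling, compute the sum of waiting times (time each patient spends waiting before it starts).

FIFO (arrival order): #100 #107 #114 #121 #128.
#100: waits 0, runs 0→4
#107: waits 4, runs 4→14
#114: waits 14, runs 14→17
#121: waits 17, runs 17→22
#128: waits 22, runs 22→30
Sum = 0+4+14+17+22 = 57.

57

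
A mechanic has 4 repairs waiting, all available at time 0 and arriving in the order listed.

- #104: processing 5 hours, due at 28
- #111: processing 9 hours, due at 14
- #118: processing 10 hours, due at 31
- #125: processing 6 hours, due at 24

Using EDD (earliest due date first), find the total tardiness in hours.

EDD (increasing due date): #111 #125 #104 #118.
#111: 0→9, due 14, tardiness 0
#125: 9→15, due 24, tardiness 0
#104: 15→20, due 28, tardiness 0
#118: 20→30, due 31, tardiness 0
Sum = 0+0+0+0 = 0.

0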